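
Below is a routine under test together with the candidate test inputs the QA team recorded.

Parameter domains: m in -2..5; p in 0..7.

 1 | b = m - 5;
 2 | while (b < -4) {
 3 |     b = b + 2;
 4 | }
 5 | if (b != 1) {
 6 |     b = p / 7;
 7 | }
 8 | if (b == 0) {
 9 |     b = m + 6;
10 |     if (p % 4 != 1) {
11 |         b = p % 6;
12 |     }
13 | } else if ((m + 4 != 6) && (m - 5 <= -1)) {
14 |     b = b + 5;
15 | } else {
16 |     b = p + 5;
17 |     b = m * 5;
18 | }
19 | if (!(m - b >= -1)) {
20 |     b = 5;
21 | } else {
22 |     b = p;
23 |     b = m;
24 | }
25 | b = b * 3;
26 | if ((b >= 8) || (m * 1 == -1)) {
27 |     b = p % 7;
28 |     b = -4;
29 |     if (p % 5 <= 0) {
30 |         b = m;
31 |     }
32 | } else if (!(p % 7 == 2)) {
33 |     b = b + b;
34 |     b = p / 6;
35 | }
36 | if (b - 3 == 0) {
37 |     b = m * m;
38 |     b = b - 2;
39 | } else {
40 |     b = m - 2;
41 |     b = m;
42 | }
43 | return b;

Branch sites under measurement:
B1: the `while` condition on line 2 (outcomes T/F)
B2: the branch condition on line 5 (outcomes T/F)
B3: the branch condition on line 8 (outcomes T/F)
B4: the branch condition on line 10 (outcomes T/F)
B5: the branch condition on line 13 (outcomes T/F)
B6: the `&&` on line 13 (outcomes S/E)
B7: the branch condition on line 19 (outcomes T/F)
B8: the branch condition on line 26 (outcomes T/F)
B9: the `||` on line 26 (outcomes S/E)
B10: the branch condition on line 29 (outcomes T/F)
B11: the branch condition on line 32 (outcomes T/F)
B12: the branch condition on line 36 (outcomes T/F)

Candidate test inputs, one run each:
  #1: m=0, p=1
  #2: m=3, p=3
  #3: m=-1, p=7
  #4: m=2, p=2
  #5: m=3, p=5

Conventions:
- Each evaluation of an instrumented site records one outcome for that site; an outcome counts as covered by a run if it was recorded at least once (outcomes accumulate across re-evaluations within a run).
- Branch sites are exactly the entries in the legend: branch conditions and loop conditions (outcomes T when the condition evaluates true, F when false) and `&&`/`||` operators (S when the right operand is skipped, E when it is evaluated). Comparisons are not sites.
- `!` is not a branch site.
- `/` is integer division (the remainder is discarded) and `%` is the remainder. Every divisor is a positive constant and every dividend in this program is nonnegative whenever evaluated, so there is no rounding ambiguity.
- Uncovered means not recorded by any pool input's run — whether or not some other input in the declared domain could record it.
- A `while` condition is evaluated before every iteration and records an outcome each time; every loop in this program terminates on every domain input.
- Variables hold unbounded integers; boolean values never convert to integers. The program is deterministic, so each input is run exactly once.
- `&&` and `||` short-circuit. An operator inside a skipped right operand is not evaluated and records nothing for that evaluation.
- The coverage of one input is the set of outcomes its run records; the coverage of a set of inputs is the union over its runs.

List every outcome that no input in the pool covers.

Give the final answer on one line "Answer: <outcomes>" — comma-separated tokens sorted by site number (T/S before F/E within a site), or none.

#1 (m=0, p=1) -> B1->T, B1->F, B2->T, B3->T, B4->F, B7->T, B9->S, B8->T, B10->F, B12->F; covered: B1=T, B1=F, B2=T, B3=T, B4=F, B7=T, B8=T, B9=S, B10=F, B12=F
#2 (m=3, p=3) -> B1->F, B2->T, B3->T, B4->T, B7->F, B9->S, B8->T, B10->F, B12->F; covered: B1=F, B2=T, B3=T, B4=T, B7=F, B8=T, B9=S, B10=F, B12=F
#3 (m=-1, p=7) -> B1->T, B1->F, B2->T, B3->F, B6->E, B5->T, B7->T, B9->S, B8->T, B10->F, B12->F; covered: B1=T, B1=F, B2=T, B3=F, B5=T, B6=E, B7=T, B8=T, B9=S, B10=F, B12=F
#4 (m=2, p=2) -> B1->F, B2->T, B3->T, B4->T, B7->F, B9->E, B8->F, B11->F, B12->F; covered: B1=F, B2=T, B3=T, B4=T, B7=F, B8=F, B9=E, B11=F, B12=F
#5 (m=3, p=5) -> B1->F, B2->T, B3->T, B4->F, B7->T, B9->S, B8->T, B10->T, B12->T; covered: B1=F, B2=T, B3=T, B4=F, B7=T, B8=T, B9=S, B10=T, B12=T
union over the pool: B1=T, B1=F, B2=T, B3=T, B3=F, B4=T, B4=F, B5=T, B6=E, B7=T, B7=F, B8=T, B8=F, B9=S, B9=E, B10=T, B10=F, B11=F, B12=T, B12=F
uncovered (4 of 24): B2=F, B5=F, B6=S, B11=T

Answer: B2=F, B5=F, B6=S, B11=T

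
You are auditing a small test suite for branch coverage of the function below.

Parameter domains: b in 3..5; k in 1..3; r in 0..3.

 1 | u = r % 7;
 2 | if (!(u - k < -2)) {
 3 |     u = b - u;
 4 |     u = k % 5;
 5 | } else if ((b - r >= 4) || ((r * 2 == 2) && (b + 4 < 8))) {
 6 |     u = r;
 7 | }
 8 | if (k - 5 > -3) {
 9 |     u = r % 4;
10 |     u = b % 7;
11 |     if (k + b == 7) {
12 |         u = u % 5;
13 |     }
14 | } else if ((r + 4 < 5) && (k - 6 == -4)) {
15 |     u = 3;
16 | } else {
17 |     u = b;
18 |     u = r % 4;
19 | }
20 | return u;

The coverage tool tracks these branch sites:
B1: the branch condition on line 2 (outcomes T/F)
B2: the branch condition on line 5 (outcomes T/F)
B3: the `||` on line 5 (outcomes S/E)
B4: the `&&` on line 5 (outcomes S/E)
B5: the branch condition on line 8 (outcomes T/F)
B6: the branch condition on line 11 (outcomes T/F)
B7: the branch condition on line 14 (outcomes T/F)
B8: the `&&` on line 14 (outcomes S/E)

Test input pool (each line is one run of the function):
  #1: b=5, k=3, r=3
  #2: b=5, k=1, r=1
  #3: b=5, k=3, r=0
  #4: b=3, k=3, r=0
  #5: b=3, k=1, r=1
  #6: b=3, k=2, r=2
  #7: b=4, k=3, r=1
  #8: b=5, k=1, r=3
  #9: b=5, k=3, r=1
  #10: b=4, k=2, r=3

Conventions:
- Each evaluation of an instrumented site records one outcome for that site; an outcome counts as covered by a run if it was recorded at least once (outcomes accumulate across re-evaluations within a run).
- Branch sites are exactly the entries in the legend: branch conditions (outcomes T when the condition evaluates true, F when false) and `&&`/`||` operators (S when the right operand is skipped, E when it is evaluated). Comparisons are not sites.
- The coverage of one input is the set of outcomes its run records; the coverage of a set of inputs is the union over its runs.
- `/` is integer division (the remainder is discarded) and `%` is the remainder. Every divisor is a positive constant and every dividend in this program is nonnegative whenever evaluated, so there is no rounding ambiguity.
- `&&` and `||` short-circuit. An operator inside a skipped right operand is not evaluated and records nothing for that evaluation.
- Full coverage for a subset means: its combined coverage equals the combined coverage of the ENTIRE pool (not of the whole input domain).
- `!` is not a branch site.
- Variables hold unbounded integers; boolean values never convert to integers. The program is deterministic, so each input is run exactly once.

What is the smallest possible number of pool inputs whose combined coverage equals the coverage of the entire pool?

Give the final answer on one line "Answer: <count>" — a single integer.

run #1 (b=5, k=3, r=3) runs B1->T, B5->T, B6->F; records B1=T, B5=T, B6=F
run #2 (b=5, k=1, r=1) runs B1->T, B5->F, B8->S, B7->F; records B1=T, B5=F, B7=F, B8=S
run #3 (b=5, k=3, r=0) runs B1->F, B3->S, B2->T, B5->T, B6->F; records B1=F, B2=T, B3=S, B5=T, B6=F
run #4 (b=3, k=3, r=0) runs B1->F, B3->E, B4->S, B2->F, B5->T, B6->F; records B1=F, B2=F, B3=E, B4=S, B5=T, B6=F
run #5 (b=3, k=1, r=1) runs B1->T, B5->F, B8->S, B7->F; records B1=T, B5=F, B7=F, B8=S
run #6 (b=3, k=2, r=2) runs B1->T, B5->F, B8->S, B7->F; records B1=T, B5=F, B7=F, B8=S
run #7 (b=4, k=3, r=1) runs B1->T, B5->T, B6->T; records B1=T, B5=T, B6=T
run #8 (b=5, k=1, r=3) runs B1->T, B5->F, B8->S, B7->F; records B1=T, B5=F, B7=F, B8=S
run #9 (b=5, k=3, r=1) runs B1->T, B5->T, B6->F; records B1=T, B5=T, B6=F
run #10 (b=4, k=2, r=3) runs B1->T, B5->F, B8->S, B7->F; records B1=T, B5=F, B7=F, B8=S
the full pool covers 13 outcomes: B1=T, B1=F, B2=T, B2=F, B3=S, B3=E, B4=S, B5=T, B5=F, B6=T, B6=F, B7=F, B8=S
every size-1 subset falls short of the 13 outcomes (best: 6/13)
every size-2 subset falls short of the 13 outcomes (best: 10/13)
every size-3 subset falls short of the 13 outcomes (best: 12/13)
inputs {2, 3, 4, 7} (size 4) cover everything; no size-4 subset with a lexicographically smaller index list covers all 13

Answer: 4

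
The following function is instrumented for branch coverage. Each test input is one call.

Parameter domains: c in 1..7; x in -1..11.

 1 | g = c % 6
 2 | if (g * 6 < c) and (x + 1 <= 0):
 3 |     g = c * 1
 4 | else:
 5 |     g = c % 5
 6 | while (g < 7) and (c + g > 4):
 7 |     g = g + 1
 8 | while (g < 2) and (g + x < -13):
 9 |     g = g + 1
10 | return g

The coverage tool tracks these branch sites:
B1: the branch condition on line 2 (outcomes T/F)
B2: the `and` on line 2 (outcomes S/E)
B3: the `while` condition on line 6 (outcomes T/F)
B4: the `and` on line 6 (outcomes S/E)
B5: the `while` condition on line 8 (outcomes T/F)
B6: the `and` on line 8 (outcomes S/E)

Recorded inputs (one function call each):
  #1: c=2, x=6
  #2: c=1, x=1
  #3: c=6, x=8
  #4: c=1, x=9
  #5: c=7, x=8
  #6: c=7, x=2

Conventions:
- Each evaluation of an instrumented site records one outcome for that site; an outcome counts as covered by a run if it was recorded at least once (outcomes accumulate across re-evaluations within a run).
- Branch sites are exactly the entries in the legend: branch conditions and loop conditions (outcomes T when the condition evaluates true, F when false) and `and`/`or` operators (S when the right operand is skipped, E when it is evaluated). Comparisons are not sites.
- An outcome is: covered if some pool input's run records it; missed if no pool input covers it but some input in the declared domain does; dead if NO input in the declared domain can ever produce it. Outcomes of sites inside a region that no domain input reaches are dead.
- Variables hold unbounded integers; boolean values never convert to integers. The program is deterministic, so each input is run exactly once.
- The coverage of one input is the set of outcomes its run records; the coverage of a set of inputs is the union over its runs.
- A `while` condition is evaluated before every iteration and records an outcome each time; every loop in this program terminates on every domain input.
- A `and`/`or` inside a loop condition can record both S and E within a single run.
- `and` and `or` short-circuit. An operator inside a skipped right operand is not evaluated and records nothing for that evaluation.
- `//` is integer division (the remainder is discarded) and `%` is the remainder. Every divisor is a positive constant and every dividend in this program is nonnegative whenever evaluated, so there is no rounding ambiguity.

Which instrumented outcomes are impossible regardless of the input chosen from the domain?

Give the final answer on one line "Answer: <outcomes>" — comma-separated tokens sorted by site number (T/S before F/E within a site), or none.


exhaustive pass over the 91-input domain:
  B5=T: unreachable across the whole domain -> dead
  reachable outcomes have witnesses, e.g. B1=T (e.g. c=6, x=-1), B1=F (e.g. c=1, x=-1), B2=S (e.g. c=1, x=-1), B2=E (e.g. c=6, x=-1)
Answer: B5=T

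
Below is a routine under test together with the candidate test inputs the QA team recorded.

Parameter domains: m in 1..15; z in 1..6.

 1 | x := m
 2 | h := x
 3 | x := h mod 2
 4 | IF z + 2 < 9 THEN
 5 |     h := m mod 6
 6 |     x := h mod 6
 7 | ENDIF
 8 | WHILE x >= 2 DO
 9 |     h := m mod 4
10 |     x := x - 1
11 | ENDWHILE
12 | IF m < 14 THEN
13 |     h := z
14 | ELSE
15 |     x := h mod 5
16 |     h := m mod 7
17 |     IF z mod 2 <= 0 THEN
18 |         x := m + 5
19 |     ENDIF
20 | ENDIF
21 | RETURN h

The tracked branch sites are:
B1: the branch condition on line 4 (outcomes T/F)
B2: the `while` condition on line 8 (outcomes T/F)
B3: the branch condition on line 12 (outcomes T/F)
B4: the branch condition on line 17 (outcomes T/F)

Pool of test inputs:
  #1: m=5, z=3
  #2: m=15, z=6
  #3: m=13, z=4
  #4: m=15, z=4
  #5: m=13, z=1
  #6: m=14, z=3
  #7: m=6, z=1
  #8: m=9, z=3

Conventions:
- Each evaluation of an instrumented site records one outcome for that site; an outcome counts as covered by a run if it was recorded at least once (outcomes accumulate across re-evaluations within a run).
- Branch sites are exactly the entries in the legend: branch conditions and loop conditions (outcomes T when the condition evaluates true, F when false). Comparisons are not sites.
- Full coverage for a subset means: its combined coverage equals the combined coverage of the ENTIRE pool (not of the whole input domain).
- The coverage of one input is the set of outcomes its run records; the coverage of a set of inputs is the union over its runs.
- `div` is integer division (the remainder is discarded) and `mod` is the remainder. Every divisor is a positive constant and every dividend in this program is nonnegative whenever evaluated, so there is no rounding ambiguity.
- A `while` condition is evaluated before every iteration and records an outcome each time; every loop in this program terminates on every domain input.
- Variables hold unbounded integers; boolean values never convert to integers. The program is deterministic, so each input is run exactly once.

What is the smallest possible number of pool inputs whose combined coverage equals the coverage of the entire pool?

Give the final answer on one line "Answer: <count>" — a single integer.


input #1 (m=5, z=3): events B1->T, B2->T, B2->T, B2->T, B2->T, B2->F, B3->T; covers B1=T, B2=T, B2=F, B3=T
input #2 (m=15, z=6): events B1->T, B2->T, B2->T, B2->F, B3->F, B4->T; covers B1=T, B2=T, B2=F, B3=F, B4=T
input #3 (m=13, z=4): events B1->T, B2->F, B3->T; covers B1=T, B2=F, B3=T
input #4 (m=15, z=4): events B1->T, B2->T, B2->T, B2->F, B3->F, B4->T; covers B1=T, B2=T, B2=F, B3=F, B4=T
input #5 (m=13, z=1): events B1->T, B2->F, B3->T; covers B1=T, B2=F, B3=T
input #6 (m=14, z=3): events B1->T, B2->T, B2->F, B3->F, B4->F; covers B1=T, B2=T, B2=F, B3=F, B4=F
input #7 (m=6, z=1): events B1->T, B2->F, B3->T; covers B1=T, B2=F, B3=T
input #8 (m=9, z=3): events B1->T, B2->T, B2->T, B2->F, B3->T; covers B1=T, B2=T, B2=F, B3=T
the full pool covers 7 outcomes: B1=T, B2=T, B2=F, B3=T, B3=F, B4=T, B4=F
size 1 is not enough: best union over all size-1 subsets is 5/7
size 2 is not enough: best union over all size-2 subsets is 6/7
at size 3, {1, 2, 6} reaches all 7 outcomes; every lexicographically earlier size-3 subset fails
Answer: 3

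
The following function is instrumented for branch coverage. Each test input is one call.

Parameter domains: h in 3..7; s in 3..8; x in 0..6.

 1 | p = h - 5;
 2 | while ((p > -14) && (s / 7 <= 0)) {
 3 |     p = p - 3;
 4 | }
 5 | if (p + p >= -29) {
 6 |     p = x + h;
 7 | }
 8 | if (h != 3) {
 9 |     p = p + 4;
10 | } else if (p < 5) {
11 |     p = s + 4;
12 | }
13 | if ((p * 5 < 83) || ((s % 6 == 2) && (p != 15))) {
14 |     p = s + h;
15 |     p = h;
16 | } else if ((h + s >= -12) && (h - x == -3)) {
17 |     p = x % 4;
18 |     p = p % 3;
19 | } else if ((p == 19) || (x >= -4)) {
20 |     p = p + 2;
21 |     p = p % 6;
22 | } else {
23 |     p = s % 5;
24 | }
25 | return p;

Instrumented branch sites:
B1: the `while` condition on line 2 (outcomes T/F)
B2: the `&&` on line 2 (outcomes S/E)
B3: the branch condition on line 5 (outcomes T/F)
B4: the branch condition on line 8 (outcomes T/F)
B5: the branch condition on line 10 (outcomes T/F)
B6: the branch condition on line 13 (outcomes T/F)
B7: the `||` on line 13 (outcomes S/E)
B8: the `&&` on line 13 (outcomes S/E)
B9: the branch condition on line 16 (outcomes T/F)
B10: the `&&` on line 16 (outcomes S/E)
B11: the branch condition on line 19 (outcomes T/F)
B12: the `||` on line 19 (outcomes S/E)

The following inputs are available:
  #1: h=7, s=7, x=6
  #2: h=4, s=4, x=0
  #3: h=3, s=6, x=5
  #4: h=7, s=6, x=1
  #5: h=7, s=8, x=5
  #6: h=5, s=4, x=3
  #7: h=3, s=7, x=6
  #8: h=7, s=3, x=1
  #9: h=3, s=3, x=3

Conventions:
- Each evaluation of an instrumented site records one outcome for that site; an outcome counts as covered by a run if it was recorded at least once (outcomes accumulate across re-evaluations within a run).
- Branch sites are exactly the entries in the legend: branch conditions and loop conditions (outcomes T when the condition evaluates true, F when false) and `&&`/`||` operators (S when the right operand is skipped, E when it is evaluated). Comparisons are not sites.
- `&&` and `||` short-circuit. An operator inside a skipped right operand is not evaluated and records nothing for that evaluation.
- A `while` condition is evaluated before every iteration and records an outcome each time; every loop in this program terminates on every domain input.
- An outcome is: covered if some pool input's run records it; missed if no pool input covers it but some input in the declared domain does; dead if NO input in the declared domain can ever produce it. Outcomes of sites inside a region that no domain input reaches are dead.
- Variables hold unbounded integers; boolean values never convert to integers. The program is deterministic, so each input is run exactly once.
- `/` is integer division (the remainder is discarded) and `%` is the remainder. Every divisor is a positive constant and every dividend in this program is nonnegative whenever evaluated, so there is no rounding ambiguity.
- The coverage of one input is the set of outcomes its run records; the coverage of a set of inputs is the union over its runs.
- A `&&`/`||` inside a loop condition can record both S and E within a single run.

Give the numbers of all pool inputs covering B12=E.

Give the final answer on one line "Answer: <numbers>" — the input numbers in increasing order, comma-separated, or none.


input #1 (h=7, s=7, x=6): hits B12=E
input #2 (h=4, s=4, x=0): never hits B12=E
input #3 (h=3, s=6, x=5): never hits B12=E
input #4 (h=7, s=6, x=1): never hits B12=E
input #5 (h=7, s=8, x=5): never hits B12=E
input #6 (h=5, s=4, x=3): never hits B12=E
input #7 (h=3, s=7, x=6): never hits B12=E
input #8 (h=7, s=3, x=1): never hits B12=E
input #9 (h=3, s=3, x=3): never hits B12=E
Answer: 1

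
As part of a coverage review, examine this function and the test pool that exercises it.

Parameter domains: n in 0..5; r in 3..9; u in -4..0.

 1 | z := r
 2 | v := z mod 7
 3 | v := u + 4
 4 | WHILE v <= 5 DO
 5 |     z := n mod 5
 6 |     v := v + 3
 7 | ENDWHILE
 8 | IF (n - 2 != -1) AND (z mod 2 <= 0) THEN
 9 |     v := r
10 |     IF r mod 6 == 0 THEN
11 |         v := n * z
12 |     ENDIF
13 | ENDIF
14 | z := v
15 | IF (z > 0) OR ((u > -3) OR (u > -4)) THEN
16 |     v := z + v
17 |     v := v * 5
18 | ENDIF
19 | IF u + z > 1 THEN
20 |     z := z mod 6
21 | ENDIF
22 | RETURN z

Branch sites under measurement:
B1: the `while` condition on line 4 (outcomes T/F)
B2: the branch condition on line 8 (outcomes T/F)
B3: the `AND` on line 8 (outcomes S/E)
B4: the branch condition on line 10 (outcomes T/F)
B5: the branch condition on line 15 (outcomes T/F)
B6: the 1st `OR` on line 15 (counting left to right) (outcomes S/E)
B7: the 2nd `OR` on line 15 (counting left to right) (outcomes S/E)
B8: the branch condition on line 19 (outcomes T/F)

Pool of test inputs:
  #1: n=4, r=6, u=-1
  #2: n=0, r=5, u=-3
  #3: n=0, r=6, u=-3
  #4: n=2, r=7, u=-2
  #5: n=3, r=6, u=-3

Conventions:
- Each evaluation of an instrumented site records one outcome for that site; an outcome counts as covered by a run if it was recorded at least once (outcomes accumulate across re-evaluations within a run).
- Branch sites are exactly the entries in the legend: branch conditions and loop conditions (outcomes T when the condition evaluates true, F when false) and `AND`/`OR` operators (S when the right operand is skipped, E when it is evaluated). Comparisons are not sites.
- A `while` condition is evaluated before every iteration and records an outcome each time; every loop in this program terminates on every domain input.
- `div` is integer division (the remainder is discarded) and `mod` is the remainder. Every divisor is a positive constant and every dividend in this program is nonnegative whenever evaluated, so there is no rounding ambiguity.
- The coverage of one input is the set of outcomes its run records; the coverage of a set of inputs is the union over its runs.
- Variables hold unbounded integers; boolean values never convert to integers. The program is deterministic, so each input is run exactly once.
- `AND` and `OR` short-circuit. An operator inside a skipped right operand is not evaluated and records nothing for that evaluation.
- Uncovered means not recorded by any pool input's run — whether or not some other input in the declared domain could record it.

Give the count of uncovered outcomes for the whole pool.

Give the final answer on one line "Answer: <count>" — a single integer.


input #1, n=4, r=6, u=-1: events B1->T, B1->F, B3->E, B2->T, B4->T, B6->S, B5->T, B8->T; outcomes B1=T, B1=F, B2=T, B3=E, B4=T, B5=T, B6=S, B8=T
input #2, n=0, r=5, u=-3: events B1->T, B1->T, B1->F, B3->E, B2->T, B4->F, B6->S, B5->T, B8->T; outcomes B1=T, B1=F, B2=T, B3=E, B4=F, B5=T, B6=S, B8=T
input #3, n=0, r=6, u=-3: events B1->T, B1->T, B1->F, B3->E, B2->T, B4->T, B6->E, B7->E, B5->T, B8->F; outcomes B1=T, B1=F, B2=T, B3=E, B4=T, B5=T, B6=E, B7=E, B8=F
input #4, n=2, r=7, u=-2: events B1->T, B1->T, B1->F, B3->E, B2->T, B4->F, B6->S, B5->T, B8->T; outcomes B1=T, B1=F, B2=T, B3=E, B4=F, B5=T, B6=S, B8=T
input #5, n=3, r=6, u=-3: events B1->T, B1->T, B1->F, B3->E, B2->F, B6->S, B5->T, B8->T; outcomes B1=T, B1=F, B2=F, B3=E, B5=T, B6=S, B8=T
union over the pool: B1=T, B1=F, B2=T, B2=F, B3=E, B4=T, B4=F, B5=T, B6=S, B6=E, B7=E, B8=T, B8=F
uncovered (3 of 16): B3=S, B5=F, B7=S
Answer: 3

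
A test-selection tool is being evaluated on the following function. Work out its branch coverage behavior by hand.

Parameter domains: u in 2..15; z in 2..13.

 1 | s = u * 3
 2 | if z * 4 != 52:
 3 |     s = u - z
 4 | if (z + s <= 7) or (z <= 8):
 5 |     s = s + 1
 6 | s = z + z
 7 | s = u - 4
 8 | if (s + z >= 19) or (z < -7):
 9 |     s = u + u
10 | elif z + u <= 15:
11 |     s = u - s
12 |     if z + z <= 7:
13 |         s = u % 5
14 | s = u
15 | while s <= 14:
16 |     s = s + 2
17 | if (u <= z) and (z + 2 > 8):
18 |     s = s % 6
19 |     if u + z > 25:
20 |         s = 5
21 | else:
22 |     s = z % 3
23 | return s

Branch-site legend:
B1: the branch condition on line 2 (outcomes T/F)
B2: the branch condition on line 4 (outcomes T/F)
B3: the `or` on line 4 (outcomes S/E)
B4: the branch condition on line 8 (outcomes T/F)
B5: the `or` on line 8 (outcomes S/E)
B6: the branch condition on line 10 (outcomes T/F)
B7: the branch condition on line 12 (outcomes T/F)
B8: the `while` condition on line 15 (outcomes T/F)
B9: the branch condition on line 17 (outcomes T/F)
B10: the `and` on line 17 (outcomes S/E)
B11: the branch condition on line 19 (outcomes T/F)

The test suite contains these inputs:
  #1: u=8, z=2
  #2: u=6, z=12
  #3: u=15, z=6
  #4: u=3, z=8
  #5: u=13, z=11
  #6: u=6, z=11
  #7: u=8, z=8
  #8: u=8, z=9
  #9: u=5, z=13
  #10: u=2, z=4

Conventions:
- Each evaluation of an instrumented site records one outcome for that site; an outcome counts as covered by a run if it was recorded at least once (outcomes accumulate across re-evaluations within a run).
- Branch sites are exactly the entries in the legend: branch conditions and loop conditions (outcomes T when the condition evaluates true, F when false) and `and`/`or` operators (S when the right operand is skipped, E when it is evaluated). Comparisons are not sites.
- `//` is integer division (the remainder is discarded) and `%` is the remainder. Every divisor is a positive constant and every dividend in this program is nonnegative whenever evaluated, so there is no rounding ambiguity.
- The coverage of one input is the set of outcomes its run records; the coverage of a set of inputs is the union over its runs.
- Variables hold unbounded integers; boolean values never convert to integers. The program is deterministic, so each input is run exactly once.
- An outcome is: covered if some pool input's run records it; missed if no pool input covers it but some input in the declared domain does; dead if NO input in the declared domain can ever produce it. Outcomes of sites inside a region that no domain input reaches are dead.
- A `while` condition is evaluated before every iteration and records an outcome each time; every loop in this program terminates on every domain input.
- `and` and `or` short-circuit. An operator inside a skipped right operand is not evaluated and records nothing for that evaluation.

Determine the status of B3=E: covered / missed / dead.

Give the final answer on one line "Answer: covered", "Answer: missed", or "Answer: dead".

B3=E is recorded by pool input(s) 1, 3, 5, 7, 8, 9 -> covered

Answer: covered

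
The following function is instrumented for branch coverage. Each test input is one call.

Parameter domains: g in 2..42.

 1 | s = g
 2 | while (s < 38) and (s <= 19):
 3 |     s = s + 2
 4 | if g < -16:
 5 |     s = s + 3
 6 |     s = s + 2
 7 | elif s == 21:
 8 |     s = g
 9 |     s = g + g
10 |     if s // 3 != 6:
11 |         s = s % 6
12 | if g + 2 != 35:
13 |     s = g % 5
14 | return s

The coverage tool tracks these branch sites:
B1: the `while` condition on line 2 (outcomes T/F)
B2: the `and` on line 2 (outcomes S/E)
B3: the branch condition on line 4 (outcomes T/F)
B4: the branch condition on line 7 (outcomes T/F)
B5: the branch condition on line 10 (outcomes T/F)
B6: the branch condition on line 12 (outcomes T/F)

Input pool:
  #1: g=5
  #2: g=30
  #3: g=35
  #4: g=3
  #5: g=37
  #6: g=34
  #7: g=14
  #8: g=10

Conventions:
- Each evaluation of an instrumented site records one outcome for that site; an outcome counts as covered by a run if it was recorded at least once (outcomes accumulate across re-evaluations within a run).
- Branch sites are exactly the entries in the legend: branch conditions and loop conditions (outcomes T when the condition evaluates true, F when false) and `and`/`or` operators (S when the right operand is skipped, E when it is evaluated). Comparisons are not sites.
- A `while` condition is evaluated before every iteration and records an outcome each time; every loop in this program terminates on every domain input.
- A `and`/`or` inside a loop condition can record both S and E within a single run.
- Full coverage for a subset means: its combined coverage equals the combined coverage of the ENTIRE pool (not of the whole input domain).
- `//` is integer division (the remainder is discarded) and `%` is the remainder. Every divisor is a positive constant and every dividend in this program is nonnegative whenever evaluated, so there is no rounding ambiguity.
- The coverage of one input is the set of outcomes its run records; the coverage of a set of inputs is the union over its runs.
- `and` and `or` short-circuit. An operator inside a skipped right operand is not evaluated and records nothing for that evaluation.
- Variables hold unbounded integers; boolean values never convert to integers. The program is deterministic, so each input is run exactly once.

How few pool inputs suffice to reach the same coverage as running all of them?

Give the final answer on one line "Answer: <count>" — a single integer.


#1 (g=5) -> B2->E, B1->T, B2->E, B1->T, B2->E, B1->T, B2->E, B1->T, B2->E, B1->T, B2->E, B1->T, B2->E, B1->T, ...; covered: B1=T, B1=F, B2=E, B3=F, B4=T, B5=T, B6=T
#2 (g=30) -> B2->E, B1->F, B3->F, B4->F, B6->T; covered: B1=F, B2=E, B3=F, B4=F, B6=T
#3 (g=35) -> B2->E, B1->F, B3->F, B4->F, B6->T; covered: B1=F, B2=E, B3=F, B4=F, B6=T
#4 (g=3) -> B2->E, B1->T, B2->E, B1->T, B2->E, B1->T, B2->E, B1->T, B2->E, B1->T, B2->E, B1->T, B2->E, B1->T, ...; covered: B1=T, B1=F, B2=E, B3=F, B4=T, B5=T, B6=T
#5 (g=37) -> B2->E, B1->F, B3->F, B4->F, B6->T; covered: B1=F, B2=E, B3=F, B4=F, B6=T
#6 (g=34) -> B2->E, B1->F, B3->F, B4->F, B6->T; covered: B1=F, B2=E, B3=F, B4=F, B6=T
#7 (g=14) -> B2->E, B1->T, B2->E, B1->T, B2->E, B1->T, B2->E, B1->F, B3->F, B4->F, B6->T; covered: B1=T, B1=F, B2=E, B3=F, B4=F, B6=T
#8 (g=10) -> B2->E, B1->T, B2->E, B1->T, B2->E, B1->T, B2->E, B1->T, B2->E, B1->T, B2->E, B1->F, B3->F, B4->F, ...; covered: B1=T, B1=F, B2=E, B3=F, B4=F, B6=T
pool-wide coverage (8 outcomes): B1=T, B1=F, B2=E, B3=F, B4=T, B4=F, B5=T, B6=T
checked all size-1 subsets: none covers 8 outcomes (max 7/8)
at size 2, {1, 2} reaches all 8 outcomes; every lexicographically earlier size-2 subset fails
Answer: 2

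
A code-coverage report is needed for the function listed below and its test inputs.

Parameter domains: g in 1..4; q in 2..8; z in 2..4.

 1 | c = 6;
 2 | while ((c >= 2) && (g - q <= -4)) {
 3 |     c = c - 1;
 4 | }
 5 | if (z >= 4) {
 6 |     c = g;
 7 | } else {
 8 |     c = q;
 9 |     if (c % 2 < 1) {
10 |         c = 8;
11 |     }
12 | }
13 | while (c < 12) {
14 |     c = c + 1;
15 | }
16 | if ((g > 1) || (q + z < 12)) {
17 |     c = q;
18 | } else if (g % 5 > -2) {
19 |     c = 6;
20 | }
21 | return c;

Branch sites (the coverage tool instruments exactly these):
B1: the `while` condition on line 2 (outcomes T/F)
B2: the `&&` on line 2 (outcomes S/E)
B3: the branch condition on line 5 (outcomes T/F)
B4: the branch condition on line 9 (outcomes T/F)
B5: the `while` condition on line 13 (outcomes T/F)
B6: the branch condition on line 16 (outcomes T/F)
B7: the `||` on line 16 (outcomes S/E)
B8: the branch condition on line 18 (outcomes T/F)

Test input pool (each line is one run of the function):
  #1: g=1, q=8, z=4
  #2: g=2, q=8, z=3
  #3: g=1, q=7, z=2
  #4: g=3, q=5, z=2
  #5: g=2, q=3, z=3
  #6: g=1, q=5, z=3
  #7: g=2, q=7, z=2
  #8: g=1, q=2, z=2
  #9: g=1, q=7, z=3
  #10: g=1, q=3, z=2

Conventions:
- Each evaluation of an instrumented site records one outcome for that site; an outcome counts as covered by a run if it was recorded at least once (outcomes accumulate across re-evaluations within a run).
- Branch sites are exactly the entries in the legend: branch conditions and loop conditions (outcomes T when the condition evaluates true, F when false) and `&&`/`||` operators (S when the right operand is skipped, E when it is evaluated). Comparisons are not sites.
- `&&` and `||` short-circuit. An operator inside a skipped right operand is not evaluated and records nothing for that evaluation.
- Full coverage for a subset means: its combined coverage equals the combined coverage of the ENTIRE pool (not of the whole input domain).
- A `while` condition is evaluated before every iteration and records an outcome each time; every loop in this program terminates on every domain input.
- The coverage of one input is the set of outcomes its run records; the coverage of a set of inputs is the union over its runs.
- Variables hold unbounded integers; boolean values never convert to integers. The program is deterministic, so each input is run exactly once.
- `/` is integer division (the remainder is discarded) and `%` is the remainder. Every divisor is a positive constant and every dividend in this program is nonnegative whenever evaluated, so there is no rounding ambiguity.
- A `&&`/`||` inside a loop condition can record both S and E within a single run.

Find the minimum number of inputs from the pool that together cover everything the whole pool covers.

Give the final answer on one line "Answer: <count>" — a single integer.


run #1 (g=1, q=8, z=4) runs B2->E, B1->T, B2->E, B1->T, B2->E, B1->T, B2->E, B1->T, B2->E, B1->T, B2->S, B1->F, B3->T, B5->T, ...; records B1=T, B1=F, B2=S, B2=E, B3=T, B5=T, B5=F, B6=F, B7=E, B8=T
run #2 (g=2, q=8, z=3) runs B2->E, B1->T, B2->E, B1->T, B2->E, B1->T, B2->E, B1->T, B2->E, B1->T, B2->S, B1->F, B3->F, B4->T, ...; records B1=T, B1=F, B2=S, B2=E, B3=F, B4=T, B5=T, B5=F, B6=T, B7=S
run #3 (g=1, q=7, z=2) runs B2->E, B1->T, B2->E, B1->T, B2->E, B1->T, B2->E, B1->T, B2->E, B1->T, B2->S, B1->F, B3->F, B4->F, ...; records B1=T, B1=F, B2=S, B2=E, B3=F, B4=F, B5=T, B5=F, B6=T, B7=E
run #4 (g=3, q=5, z=2) runs B2->E, B1->F, B3->F, B4->F, B5->T, B5->T, B5->T, B5->T, B5->T, B5->T, B5->T, B5->F, B7->S, B6->T; records B1=F, B2=E, B3=F, B4=F, B5=T, B5=F, B6=T, B7=S
run #5 (g=2, q=3, z=3) runs B2->E, B1->F, B3->F, B4->F, B5->T, B5->T, B5->T, B5->T, B5->T, B5->T, B5->T, B5->T, B5->T, B5->F, ...; records B1=F, B2=E, B3=F, B4=F, B5=T, B5=F, B6=T, B7=S
run #6 (g=1, q=5, z=3) runs B2->E, B1->T, B2->E, B1->T, B2->E, B1->T, B2->E, B1->T, B2->E, B1->T, B2->S, B1->F, B3->F, B4->F, ...; records B1=T, B1=F, B2=S, B2=E, B3=F, B4=F, B5=T, B5=F, B6=T, B7=E
run #7 (g=2, q=7, z=2) runs B2->E, B1->T, B2->E, B1->T, B2->E, B1->T, B2->E, B1->T, B2->E, B1->T, B2->S, B1->F, B3->F, B4->F, ...; records B1=T, B1=F, B2=S, B2=E, B3=F, B4=F, B5=T, B5=F, B6=T, B7=S
run #8 (g=1, q=2, z=2) runs B2->E, B1->F, B3->F, B4->T, B5->T, B5->T, B5->T, B5->T, B5->F, B7->E, B6->T; records B1=F, B2=E, B3=F, B4=T, B5=T, B5=F, B6=T, B7=E
run #9 (g=1, q=7, z=3) runs B2->E, B1->T, B2->E, B1->T, B2->E, B1->T, B2->E, B1->T, B2->E, B1->T, B2->S, B1->F, B3->F, B4->F, ...; records B1=T, B1=F, B2=S, B2=E, B3=F, B4=F, B5=T, B5=F, B6=T, B7=E
run #10 (g=1, q=3, z=2) runs B2->E, B1->F, B3->F, B4->F, B5->T, B5->T, B5->T, B5->T, B5->T, B5->T, B5->T, B5->T, B5->T, B5->F, ...; records B1=F, B2=E, B3=F, B4=F, B5=T, B5=F, B6=T, B7=E
union over all inputs: B1=T, B1=F, B2=S, B2=E, B3=T, B3=F, B4=T, B4=F, B5=T, B5=F, B6=T, B6=F, B7=S, B7=E, B8=T (15 outcomes)
size 1 is not enough: best union over all size-1 subsets is 10/15
size 2 is not enough: best union over all size-2 subsets is 14/15
the canonical winner is {1, 2, 3}: size 3, full 15-outcome coverage, earliest index list among size-3 covers
Answer: 3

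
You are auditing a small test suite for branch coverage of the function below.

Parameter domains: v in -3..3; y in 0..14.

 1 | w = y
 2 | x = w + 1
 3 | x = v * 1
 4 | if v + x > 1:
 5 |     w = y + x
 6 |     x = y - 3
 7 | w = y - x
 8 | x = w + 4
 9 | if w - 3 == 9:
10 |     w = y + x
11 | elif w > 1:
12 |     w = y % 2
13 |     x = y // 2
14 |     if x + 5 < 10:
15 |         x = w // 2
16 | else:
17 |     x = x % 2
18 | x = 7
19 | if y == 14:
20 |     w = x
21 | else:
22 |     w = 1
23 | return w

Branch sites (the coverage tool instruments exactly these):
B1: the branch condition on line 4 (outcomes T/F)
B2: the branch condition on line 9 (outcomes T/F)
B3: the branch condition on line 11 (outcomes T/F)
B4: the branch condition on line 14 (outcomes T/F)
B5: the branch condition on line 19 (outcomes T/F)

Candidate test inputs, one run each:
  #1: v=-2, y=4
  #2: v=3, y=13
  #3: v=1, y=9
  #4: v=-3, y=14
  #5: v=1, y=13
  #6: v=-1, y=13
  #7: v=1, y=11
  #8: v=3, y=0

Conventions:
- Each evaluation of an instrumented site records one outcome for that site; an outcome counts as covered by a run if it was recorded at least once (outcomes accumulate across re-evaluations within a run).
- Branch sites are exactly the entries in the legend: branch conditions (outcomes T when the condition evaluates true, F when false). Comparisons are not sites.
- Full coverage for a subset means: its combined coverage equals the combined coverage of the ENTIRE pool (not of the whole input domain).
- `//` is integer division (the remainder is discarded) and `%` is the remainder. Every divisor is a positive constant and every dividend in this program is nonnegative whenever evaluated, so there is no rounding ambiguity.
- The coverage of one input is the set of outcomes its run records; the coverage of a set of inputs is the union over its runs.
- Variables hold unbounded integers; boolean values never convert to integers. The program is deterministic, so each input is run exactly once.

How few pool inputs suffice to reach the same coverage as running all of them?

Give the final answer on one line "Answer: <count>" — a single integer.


input #1 (v=-2, y=4): events B1->F, B2->F, B3->T, B4->T, B5->F; covers B1=F, B2=F, B3=T, B4=T, B5=F
input #2 (v=3, y=13): events B1->T, B2->F, B3->T, B4->F, B5->F; covers B1=T, B2=F, B3=T, B4=F, B5=F
input #3 (v=1, y=9): events B1->T, B2->F, B3->T, B4->T, B5->F; covers B1=T, B2=F, B3=T, B4=T, B5=F
input #4 (v=-3, y=14): events B1->F, B2->F, B3->T, B4->F, B5->T; covers B1=F, B2=F, B3=T, B4=F, B5=T
input #5 (v=1, y=13): events B1->T, B2->F, B3->T, B4->F, B5->F; covers B1=T, B2=F, B3=T, B4=F, B5=F
input #6 (v=-1, y=13): events B1->F, B2->F, B3->T, B4->F, B5->F; covers B1=F, B2=F, B3=T, B4=F, B5=F
input #7 (v=1, y=11): events B1->T, B2->F, B3->T, B4->F, B5->F; covers B1=T, B2=F, B3=T, B4=F, B5=F
input #8 (v=3, y=0): events B1->T, B2->F, B3->T, B4->T, B5->F; covers B1=T, B2=F, B3=T, B4=T, B5=F
together the pool reaches 8 outcomes: B1=T, B1=F, B2=F, B3=T, B4=T, B4=F, B5=T, B5=F
size 1 is not enough: best union over all size-1 subsets is 5/8
at size 2, {3, 4} reaches all 8 outcomes; every lexicographically earlier size-2 subset fails
Answer: 2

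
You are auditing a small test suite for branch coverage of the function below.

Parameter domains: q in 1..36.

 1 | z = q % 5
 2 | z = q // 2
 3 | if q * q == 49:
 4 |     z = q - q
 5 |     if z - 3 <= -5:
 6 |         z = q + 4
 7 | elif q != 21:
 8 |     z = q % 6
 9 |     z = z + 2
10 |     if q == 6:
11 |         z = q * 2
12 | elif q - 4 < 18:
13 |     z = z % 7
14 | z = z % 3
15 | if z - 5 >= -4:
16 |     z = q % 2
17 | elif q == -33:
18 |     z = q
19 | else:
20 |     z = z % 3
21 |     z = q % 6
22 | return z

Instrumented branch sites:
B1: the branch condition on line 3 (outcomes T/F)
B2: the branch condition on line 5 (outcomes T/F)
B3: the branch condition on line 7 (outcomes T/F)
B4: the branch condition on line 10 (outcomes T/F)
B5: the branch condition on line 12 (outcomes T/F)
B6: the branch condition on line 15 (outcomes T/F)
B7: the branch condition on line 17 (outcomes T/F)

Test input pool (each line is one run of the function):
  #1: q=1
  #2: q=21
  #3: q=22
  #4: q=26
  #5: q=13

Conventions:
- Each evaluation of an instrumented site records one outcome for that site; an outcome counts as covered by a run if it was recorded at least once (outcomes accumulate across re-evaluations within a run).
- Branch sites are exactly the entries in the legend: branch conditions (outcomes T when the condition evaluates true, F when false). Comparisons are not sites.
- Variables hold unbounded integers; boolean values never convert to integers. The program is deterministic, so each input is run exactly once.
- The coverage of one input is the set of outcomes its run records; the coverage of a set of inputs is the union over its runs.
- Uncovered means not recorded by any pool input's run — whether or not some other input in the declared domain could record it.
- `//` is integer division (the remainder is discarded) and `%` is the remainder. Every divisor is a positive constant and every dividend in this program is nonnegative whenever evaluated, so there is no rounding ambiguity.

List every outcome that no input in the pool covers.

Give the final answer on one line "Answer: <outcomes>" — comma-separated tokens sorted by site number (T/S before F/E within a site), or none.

#1 (q=1) -> B1->F, B3->T, B4->F, B6->F, B7->F; covered: B1=F, B3=T, B4=F, B6=F, B7=F
#2 (q=21) -> B1->F, B3->F, B5->T, B6->F, B7->F; covered: B1=F, B3=F, B5=T, B6=F, B7=F
#3 (q=22) -> B1->F, B3->T, B4->F, B6->F, B7->F; covered: B1=F, B3=T, B4=F, B6=F, B7=F
#4 (q=26) -> B1->F, B3->T, B4->F, B6->T; covered: B1=F, B3=T, B4=F, B6=T
#5 (q=13) -> B1->F, B3->T, B4->F, B6->F, B7->F; covered: B1=F, B3=T, B4=F, B6=F, B7=F
union over the pool: B1=F, B3=T, B3=F, B4=F, B5=T, B6=T, B6=F, B7=F
uncovered (6 of 14): B1=T, B2=T, B2=F, B4=T, B5=F, B7=T

Answer: B1=T, B2=T, B2=F, B4=T, B5=F, B7=T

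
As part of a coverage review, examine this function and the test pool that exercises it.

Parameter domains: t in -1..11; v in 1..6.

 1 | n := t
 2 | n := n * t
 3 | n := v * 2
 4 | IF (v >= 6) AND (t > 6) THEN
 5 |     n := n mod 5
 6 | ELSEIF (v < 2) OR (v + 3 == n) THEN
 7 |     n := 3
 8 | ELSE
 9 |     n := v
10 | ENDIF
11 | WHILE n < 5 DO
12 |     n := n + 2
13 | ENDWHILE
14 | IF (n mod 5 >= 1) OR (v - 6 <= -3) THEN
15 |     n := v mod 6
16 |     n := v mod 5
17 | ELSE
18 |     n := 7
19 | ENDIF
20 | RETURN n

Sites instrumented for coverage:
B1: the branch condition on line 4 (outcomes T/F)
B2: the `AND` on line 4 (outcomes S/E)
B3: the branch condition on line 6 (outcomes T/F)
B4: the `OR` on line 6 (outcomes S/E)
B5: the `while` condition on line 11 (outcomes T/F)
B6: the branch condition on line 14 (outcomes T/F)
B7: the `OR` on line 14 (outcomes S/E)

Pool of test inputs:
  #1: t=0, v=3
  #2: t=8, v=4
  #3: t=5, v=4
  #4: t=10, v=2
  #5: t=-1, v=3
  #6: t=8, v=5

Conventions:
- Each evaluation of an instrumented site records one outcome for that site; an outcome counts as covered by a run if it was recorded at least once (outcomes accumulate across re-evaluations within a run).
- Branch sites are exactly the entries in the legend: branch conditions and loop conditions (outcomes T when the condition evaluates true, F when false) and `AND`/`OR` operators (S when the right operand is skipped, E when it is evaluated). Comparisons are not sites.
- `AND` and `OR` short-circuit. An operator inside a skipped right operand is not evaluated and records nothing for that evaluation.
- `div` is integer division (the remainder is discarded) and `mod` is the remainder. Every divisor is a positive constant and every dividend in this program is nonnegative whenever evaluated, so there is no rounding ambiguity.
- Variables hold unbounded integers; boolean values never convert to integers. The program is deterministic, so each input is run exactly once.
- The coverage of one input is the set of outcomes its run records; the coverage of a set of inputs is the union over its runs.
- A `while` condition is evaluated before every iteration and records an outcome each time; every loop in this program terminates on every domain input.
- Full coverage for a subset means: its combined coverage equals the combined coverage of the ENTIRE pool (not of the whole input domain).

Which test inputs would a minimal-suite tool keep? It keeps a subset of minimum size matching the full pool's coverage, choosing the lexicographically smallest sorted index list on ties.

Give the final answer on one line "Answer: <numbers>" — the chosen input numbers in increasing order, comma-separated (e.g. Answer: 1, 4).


test 1 (t=0, v=3) fires B2->S, B1->F, B4->E, B3->T, B5->T, B5->F, B7->E, B6->T; hits B1=F, B2=S, B3=T, B4=E, B5=T, B5=F, B6=T, B7=E
test 2 (t=8, v=4) fires B2->S, B1->F, B4->E, B3->F, B5->T, B5->F, B7->S, B6->T; hits B1=F, B2=S, B3=F, B4=E, B5=T, B5=F, B6=T, B7=S
test 3 (t=5, v=4) fires B2->S, B1->F, B4->E, B3->F, B5->T, B5->F, B7->S, B6->T; hits B1=F, B2=S, B3=F, B4=E, B5=T, B5=F, B6=T, B7=S
test 4 (t=10, v=2) fires B2->S, B1->F, B4->E, B3->F, B5->T, B5->T, B5->F, B7->S, B6->T; hits B1=F, B2=S, B3=F, B4=E, B5=T, B5=F, B6=T, B7=S
test 5 (t=-1, v=3) fires B2->S, B1->F, B4->E, B3->T, B5->T, B5->F, B7->E, B6->T; hits B1=F, B2=S, B3=T, B4=E, B5=T, B5=F, B6=T, B7=E
test 6 (t=8, v=5) fires B2->S, B1->F, B4->E, B3->F, B5->F, B7->E, B6->F; hits B1=F, B2=S, B3=F, B4=E, B5=F, B6=F, B7=E
together the pool reaches 11 outcomes: B1=F, B2=S, B3=T, B3=F, B4=E, B5=T, B5=F, B6=T, B6=F, B7=S, B7=E
every size-1 subset falls short of the 11 outcomes (best: 8/11)
every size-2 subset falls short of the 11 outcomes (best: 10/11)
at size 3, {1, 2, 6} reaches all 11 outcomes; every lexicographically earlier size-3 subset fails
Answer: 1, 2, 6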